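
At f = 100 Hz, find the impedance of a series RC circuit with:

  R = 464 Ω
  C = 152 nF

Step 1 — Angular frequency: ω = 2π·f = 2π·100 = 628.3 rad/s.
Step 2 — Component impedances:
  R: Z = R = 464 Ω
  C: Z = 1/(jωC) = -j/(ω·C) = 0 - j1.047e+04 Ω
Step 3 — Series combination: Z_total = R + C = 464 - j1.047e+04 Ω = 1.048e+04∠-87.5° Ω.

Z = 464 - j1.047e+04 Ω = 1.048e+04∠-87.5° Ω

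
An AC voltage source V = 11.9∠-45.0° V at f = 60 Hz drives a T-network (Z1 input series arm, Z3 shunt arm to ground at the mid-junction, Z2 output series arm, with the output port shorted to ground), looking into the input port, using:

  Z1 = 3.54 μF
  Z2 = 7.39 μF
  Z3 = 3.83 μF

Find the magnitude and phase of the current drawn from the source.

Step 1 — Angular frequency: ω = 2π·f = 2π·60 = 377 rad/s.
Step 2 — Component impedances:
  Z1: Z = 1/(jωC) = -j/(ω·C) = 0 - j749.3 Ω
  Z2: Z = 1/(jωC) = -j/(ω·C) = 0 - j358.9 Ω
  Z3: Z = 1/(jωC) = -j/(ω·C) = 0 - j692.6 Ω
Step 3 — With the output port shorted to ground, the output series arm Z2 runs from the junction to ground; the shunt arm Z3 also runs from the junction to ground. They appear in parallel: Z3 || Z2 = 0 - j236.4 Ω.
Step 4 — Series with input arm Z1: Z_in = Z1 + (Z3 || Z2) = 0 - j985.7 Ω = 985.7∠-90.0° Ω.
Step 5 — Source phasor: V = 11.9∠-45.0° V = 8.415 - j8.415 V.
Step 6 — Ohm's law: I = V / Z_total = (8.415 - j8.415) / (0 - j985.7) = 0.008536 + j0.008536 A.
Step 7 — Convert to polar: |I| = 0.01207 A, ∠I = 45.0°.

I = 0.01207∠45.0° A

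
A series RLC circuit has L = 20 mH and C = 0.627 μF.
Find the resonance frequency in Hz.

Step 1 — Resonance condition Im(Z)=0 gives ω₀ = 1/√(LC).
Step 2 — ω₀ = 1/√(0.02·6.27e-07) = 8930 rad/s.
Step 3 — f₀ = ω₀/(2π) = 1421 Hz.

f₀ = 1421 Hz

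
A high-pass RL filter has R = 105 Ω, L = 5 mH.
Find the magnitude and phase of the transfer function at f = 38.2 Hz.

Step 1 — Angular frequency: ω = 2π·38.2 = 240 rad/s.
Step 2 — Transfer function: H(jω) = jωL/(R + jωL).
Step 3 — Numerator jωL = j·1.2; denominator R + jωL = 105 + j1.2.
Step 4 — H = 0.0001306 + j0.01143.
Step 5 — Magnitude: |H| = 0.01143 (-38.8 dB); phase: φ = 89.3°.

|H| = 0.01143 (-38.8 dB), φ = 89.3°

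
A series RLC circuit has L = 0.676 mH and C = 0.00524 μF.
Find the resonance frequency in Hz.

Step 1 — Resonance condition Im(Z)=0 gives ω₀ = 1/√(LC).
Step 2 — ω₀ = 1/√(0.000676·5.24e-09) = 5.313e+05 rad/s.
Step 3 — f₀ = ω₀/(2π) = 8.456e+04 Hz.

f₀ = 8.456e+04 Hz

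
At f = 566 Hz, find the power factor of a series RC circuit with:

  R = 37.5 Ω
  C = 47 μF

Step 1 — Angular frequency: ω = 2π·f = 2π·566 = 3556 rad/s.
Step 2 — Component impedances:
  R: Z = R = 37.5 Ω
  C: Z = 1/(jωC) = -j/(ω·C) = 0 - j5.983 Ω
Step 3 — Series combination: Z_total = R + C = 37.5 - j5.983 Ω = 37.97∠-9.1° Ω.
Step 4 — Power factor: PF = cos(φ) = Re(Z)/|Z| = 37.5/37.974 = 0.9875.
Step 5 — Type: Im(Z) = -5.983 ⇒ leading (phase φ = -9.1°).

PF = 0.9875 (leading, φ = -9.1°)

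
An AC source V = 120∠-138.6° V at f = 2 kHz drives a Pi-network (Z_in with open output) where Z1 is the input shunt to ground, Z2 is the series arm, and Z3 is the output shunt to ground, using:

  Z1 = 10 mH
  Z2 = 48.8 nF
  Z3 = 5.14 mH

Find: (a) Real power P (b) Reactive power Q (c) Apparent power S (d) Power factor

Step 1 — Angular frequency: ω = 2π·f = 2π·2000 = 1.257e+04 rad/s.
Step 2 — Component impedances:
  Z1: Z = jωL = j·1.257e+04·0.01 = 0 + j125.7 Ω
  Z2: Z = 1/(jωC) = -j/(ω·C) = 0 - j1631 Ω
  Z3: Z = jωL = j·1.257e+04·0.00514 = 0 + j64.59 Ω
Step 3 — With open output, the series arm Z2 and the output shunt Z3 appear in series to ground: Z2 + Z3 = 0 - j1566 Ω.
Step 4 — Parallel with input shunt Z1: Z_in = Z1 || (Z2 + Z3) = 0 + j136.6 Ω = 136.6∠90.0° Ω.
Step 5 — Source phasor: V = 120∠-138.6° V = -90.01 - j79.36 V.
Step 6 — Current: I = V / Z = -0.5808 + j0.6588 A = 0.8783∠131.4° A.
Step 7 — Complex power: S = V·I* = 0 + j105.4 VA.
Step 8 — Real power: P = Re(S) = 0 W.
Step 9 — Reactive power: Q = Im(S) = 105.4 VAR.
Step 10 — Apparent power: |S| = 105.4 VA.
Step 11 — Power factor: PF = P/|S| = 0 (lagging).

(a) P = 0 W  (b) Q = 105.4 VAR  (c) S = 105.4 VA  (d) PF = 0 (lagging)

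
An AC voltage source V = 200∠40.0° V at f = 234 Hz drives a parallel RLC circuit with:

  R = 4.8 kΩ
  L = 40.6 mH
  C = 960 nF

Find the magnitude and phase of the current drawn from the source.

Step 1 — Angular frequency: ω = 2π·f = 2π·234 = 1470 rad/s.
Step 2 — Component impedances:
  R: Z = R = 4800 Ω
  L: Z = jωL = j·1470·0.0406 = 0 + j59.69 Ω
  C: Z = 1/(jωC) = -j/(ω·C) = 0 - j708.5 Ω
Step 3 — Parallel combination: 1/Z_total = 1/R + 1/L + 1/C; Z_total = 0.8851 + j65.17 Ω = 65.18∠89.2° Ω.
Step 4 — Source phasor: V = 200∠40.0° V = 153.2 + j128.6 V.
Step 5 — Ohm's law: I = V / Z_total = (153.2 + j128.6) / (0.8851 + j65.17) = 2.004 - j2.324 A.
Step 6 — Convert to polar: |I| = 3.068 A, ∠I = -49.2°.

I = 3.068∠-49.2° A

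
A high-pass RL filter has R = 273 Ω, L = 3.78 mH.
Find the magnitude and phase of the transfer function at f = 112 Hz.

Step 1 — Angular frequency: ω = 2π·112 = 703.7 rad/s.
Step 2 — Transfer function: H(jω) = jωL/(R + jωL).
Step 3 — Numerator jωL = j·2.66; denominator R + jωL = 273 + j2.66.
Step 4 — H = 9.493e-05 + j0.009743.
Step 5 — Magnitude: |H| = 0.009743 (-40.2 dB); phase: φ = 89.4°.

|H| = 0.009743 (-40.2 dB), φ = 89.4°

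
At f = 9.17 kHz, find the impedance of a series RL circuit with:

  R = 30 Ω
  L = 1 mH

Step 1 — Angular frequency: ω = 2π·f = 2π·9170 = 5.762e+04 rad/s.
Step 2 — Component impedances:
  R: Z = R = 30 Ω
  L: Z = jωL = j·5.762e+04·0.001 = 0 + j57.62 Ω
Step 3 — Series combination: Z_total = R + L = 30 + j57.62 Ω = 64.96∠62.5° Ω.

Z = 30 + j57.62 Ω = 64.96∠62.5° Ω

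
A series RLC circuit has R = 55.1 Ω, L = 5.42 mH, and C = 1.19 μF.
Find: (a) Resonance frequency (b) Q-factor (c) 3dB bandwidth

Step 1 — Resonance: ω₀ = 1/√(LC) = 1/√(0.00542·1.19e-06) = 1.245e+04 rad/s.
Step 2 — f₀ = ω₀/(2π) = 1982 Hz.
Step 3 — Series Q: Q = ω₀L/R = 1.245e+04·0.00542/55.1 = 1.225.
Step 4 — Bandwidth: Δω = ω₀/Q = 1.017e+04 rad/s; BW = Δω/(2π) = 1618 Hz.

(a) f₀ = 1982 Hz  (b) Q = 1.225  (c) BW = 1618 Hz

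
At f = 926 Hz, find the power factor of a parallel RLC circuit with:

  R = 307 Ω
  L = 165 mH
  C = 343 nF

Step 1 — Angular frequency: ω = 2π·f = 2π·926 = 5818 rad/s.
Step 2 — Component impedances:
  R: Z = R = 307 Ω
  L: Z = jωL = j·5818·0.165 = 0 + j960 Ω
  C: Z = 1/(jωC) = -j/(ω·C) = 0 - j501.1 Ω
Step 3 — Parallel combination: 1/Z_total = 1/R + 1/L + 1/C; Z_total = 282.7 - j82.81 Ω = 294.6∠-16.3° Ω.
Step 4 — Power factor: PF = cos(φ) = Re(Z)/|Z| = 282.75/294.62 = 0.9597.
Step 5 — Type: Im(Z) = -82.81 ⇒ leading (phase φ = -16.3°).

PF = 0.9597 (leading, φ = -16.3°)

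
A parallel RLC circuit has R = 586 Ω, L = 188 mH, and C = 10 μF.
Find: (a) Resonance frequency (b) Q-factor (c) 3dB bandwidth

Step 1 — Resonance: ω₀ = 1/√(LC) = 1/√(0.188·1e-05) = 729.3 rad/s.
Step 2 — f₀ = ω₀/(2π) = 116.1 Hz.
Step 3 — Parallel Q: Q = R/(ω₀L) = 586/(729.3·0.188) = 4.274.
Step 4 — Bandwidth: Δω = ω₀/Q = 170.6 rad/s; BW = Δω/(2π) = 27.16 Hz.

(a) f₀ = 116.1 Hz  (b) Q = 4.274  (c) BW = 27.16 Hz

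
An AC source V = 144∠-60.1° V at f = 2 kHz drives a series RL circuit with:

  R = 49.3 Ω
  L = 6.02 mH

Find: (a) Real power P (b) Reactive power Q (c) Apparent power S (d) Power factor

Step 1 — Angular frequency: ω = 2π·f = 2π·2000 = 1.257e+04 rad/s.
Step 2 — Component impedances:
  R: Z = R = 49.3 Ω
  L: Z = jωL = j·1.257e+04·0.00602 = 0 + j75.65 Ω
Step 3 — Series combination: Z_total = R + L = 49.3 + j75.65 Ω = 90.3∠56.9° Ω.
Step 4 — Source phasor: V = 144∠-60.1° V = 71.78 - j124.8 V.
Step 5 — Current: I = V / Z = -0.7242 - j1.421 A = 1.595∠-117.0° A.
Step 6 — Complex power: S = V·I* = 125.4 + j192.4 VA.
Step 7 — Real power: P = Re(S) = 125.4 W.
Step 8 — Reactive power: Q = Im(S) = 192.4 VAR.
Step 9 — Apparent power: |S| = 229.6 VA.
Step 10 — Power factor: PF = P/|S| = 0.546 (lagging).

(a) P = 125.4 W  (b) Q = 192.4 VAR  (c) S = 229.6 VA  (d) PF = 0.546 (lagging)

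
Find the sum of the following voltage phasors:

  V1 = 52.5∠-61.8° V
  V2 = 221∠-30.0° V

Step 1 — Convert each phasor to rectangular form:
  V1 = 52.5·(cos(-61.8°) + j·sin(-61.8°)) = 24.81 - j46.27 V
  V2 = 221·(cos(-30.0°) + j·sin(-30.0°)) = 191.4 - j110.5 V
Step 2 — Sum components: V_total = 216.2 - j156.8 V.
Step 3 — Convert to polar: |V_total| = 267.1 V, ∠V_total = -35.9°.

V_total = 267.1∠-35.9° V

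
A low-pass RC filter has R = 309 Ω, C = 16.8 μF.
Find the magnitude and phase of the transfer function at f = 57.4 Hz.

Step 1 — Angular frequency: ω = 2π·57.4 = 360.7 rad/s.
Step 2 — Transfer function: H(jω) = 1/(1 + jωRC).
Step 3 — Denominator: 1 + jωRC = 1 + j·360.7·309·1.68e-05 = 1 + j1.872.
Step 4 — H = 0.222 - j0.4156.
Step 5 — Magnitude: |H| = 0.4711 (-6.5 dB); phase: φ = -61.9°.

|H| = 0.4711 (-6.5 dB), φ = -61.9°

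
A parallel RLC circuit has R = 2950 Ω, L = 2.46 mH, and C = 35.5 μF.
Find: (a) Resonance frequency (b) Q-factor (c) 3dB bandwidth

Step 1 — Resonance: ω₀ = 1/√(LC) = 1/√(0.00246·3.55e-05) = 3384 rad/s.
Step 2 — f₀ = ω₀/(2π) = 538.6 Hz.
Step 3 — Parallel Q: Q = R/(ω₀L) = 2950/(3384·0.00246) = 354.4.
Step 4 — Bandwidth: Δω = ω₀/Q = 9.549 rad/s; BW = Δω/(2π) = 1.52 Hz.

(a) f₀ = 538.6 Hz  (b) Q = 354.4  (c) BW = 1.52 Hz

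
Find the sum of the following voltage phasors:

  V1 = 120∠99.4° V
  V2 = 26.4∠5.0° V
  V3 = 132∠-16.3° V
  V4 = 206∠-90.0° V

Step 1 — Convert each phasor to rectangular form:
  V1 = 120·(cos(99.4°) + j·sin(99.4°)) = -19.6 + j118.4 V
  V2 = 26.4·(cos(5.0°) + j·sin(5.0°)) = 26.3 + j2.301 V
  V3 = 132·(cos(-16.3°) + j·sin(-16.3°)) = 126.7 - j37.05 V
  V4 = 206·(cos(-90.0°) + j·sin(-90.0°)) = 0 - j206 V
Step 2 — Sum components: V_total = 133.4 - j122.4 V.
Step 3 — Convert to polar: |V_total| = 181 V, ∠V_total = -42.5°.

V_total = 181∠-42.5° V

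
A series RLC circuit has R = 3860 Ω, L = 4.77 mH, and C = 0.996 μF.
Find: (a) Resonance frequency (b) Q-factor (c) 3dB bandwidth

Step 1 — Resonance: ω₀ = 1/√(LC) = 1/√(0.00477·9.96e-07) = 1.451e+04 rad/s.
Step 2 — f₀ = ω₀/(2π) = 2309 Hz.
Step 3 — Series Q: Q = ω₀L/R = 1.451e+04·0.00477/3860 = 0.01793.
Step 4 — Bandwidth: Δω = ω₀/Q = 8.092e+05 rad/s; BW = Δω/(2π) = 1.288e+05 Hz.

(a) f₀ = 2309 Hz  (b) Q = 0.01793  (c) BW = 1.288e+05 Hz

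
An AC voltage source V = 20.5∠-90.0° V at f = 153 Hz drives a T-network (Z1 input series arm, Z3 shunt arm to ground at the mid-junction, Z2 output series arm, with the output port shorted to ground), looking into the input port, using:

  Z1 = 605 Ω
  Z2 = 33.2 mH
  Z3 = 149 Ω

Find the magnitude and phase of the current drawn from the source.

Step 1 — Angular frequency: ω = 2π·f = 2π·153 = 961.3 rad/s.
Step 2 — Component impedances:
  Z1: Z = R = 605 Ω
  Z2: Z = jωL = j·961.3·0.0332 = 0 + j31.92 Ω
  Z3: Z = R = 149 Ω
Step 3 — With the output port shorted to ground, the output series arm Z2 runs from the junction to ground; the shunt arm Z3 also runs from the junction to ground. They appear in parallel: Z3 || Z2 = 6.537 + j30.52 Ω.
Step 4 — Series with input arm Z1: Z_in = Z1 + (Z3 || Z2) = 611.5 + j30.52 Ω = 612.3∠2.9° Ω.
Step 5 — Source phasor: V = 20.5∠-90.0° V = 0 - j20.5 V.
Step 6 — Ohm's law: I = V / Z_total = (0 - j20.5) / (611.5 + j30.52) = -0.001669 - j0.03344 A.
Step 7 — Convert to polar: |I| = 0.03348 A, ∠I = -92.9°.

I = 0.03348∠-92.9° A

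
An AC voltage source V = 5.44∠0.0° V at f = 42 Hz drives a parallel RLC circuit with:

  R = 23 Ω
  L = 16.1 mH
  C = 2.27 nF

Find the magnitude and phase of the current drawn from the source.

Step 1 — Angular frequency: ω = 2π·f = 2π·42 = 263.9 rad/s.
Step 2 — Component impedances:
  R: Z = R = 23 Ω
  L: Z = jωL = j·263.9·0.0161 = 0 + j4.249 Ω
  C: Z = 1/(jωC) = -j/(ω·C) = 0 - j1.669e+06 Ω
Step 3 — Parallel combination: 1/Z_total = 1/R + 1/L + 1/C; Z_total = 0.7589 + j4.109 Ω = 4.178∠79.5° Ω.
Step 4 — Source phasor: V = 5.44∠0.0° V = 5.44 V.
Step 5 — Ohm's law: I = V / Z_total = (5.44) / (0.7589 + j4.109) = 0.2365 - j1.28 A.
Step 6 — Convert to polar: |I| = 1.302 A, ∠I = -79.5°.

I = 1.302∠-79.5° A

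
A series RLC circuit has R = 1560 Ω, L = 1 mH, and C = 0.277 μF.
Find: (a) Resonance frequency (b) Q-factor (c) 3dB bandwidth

Step 1 — Resonance condition Im(Z)=0 gives ω₀ = 1/√(LC).
Step 2 — ω₀ = 1/√(0.001·2.77e-07) = 6.008e+04 rad/s.
Step 3 — f₀ = ω₀/(2π) = 9563 Hz.
Step 4 — Series Q: Q = ω₀L/R = 6.008e+04·0.001/1560 = 0.03852.
Step 5 — 3dB bandwidth: Δω = ω₀/Q = 1.56e+06 rad/s; BW = Δω/(2π) = 2.483e+05 Hz.

(a) f₀ = 9563 Hz  (b) Q = 0.03852  (c) BW = 2.483e+05 Hz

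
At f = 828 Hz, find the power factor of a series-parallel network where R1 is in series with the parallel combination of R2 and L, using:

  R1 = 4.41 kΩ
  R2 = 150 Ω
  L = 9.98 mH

Step 1 — Angular frequency: ω = 2π·f = 2π·828 = 5202 rad/s.
Step 2 — Component impedances:
  R1: Z = R = 4410 Ω
  R2: Z = R = 150 Ω
  L: Z = jωL = j·5202·0.00998 = 0 + j51.92 Ω
Step 3 — Parallel branch: R2 || L = 1/(1/R2 + 1/L) = 16.05 + j46.37 Ω.
Step 4 — Series with R1: Z_total = R1 + (R2 || L) = 4426 + j46.37 Ω = 4426∠0.6° Ω.
Step 5 — Power factor: PF = cos(φ) = Re(Z)/|Z| = 4426/4426.3 = 0.9999.
Step 6 — Type: Im(Z) = 46.37 ⇒ lagging (phase φ = 0.6°).

PF = 0.9999 (lagging, φ = 0.6°)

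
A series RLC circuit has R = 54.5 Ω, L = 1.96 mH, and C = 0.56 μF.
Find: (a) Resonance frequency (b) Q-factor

Step 1 — Resonance condition Im(Z)=0 gives ω₀ = 1/√(LC).
Step 2 — ω₀ = 1/√(0.00196·5.6e-07) = 3.018e+04 rad/s.
Step 3 — f₀ = ω₀/(2π) = 4804 Hz.
Step 4 — Series Q: Q = ω₀L/R = 3.018e+04·0.00196/54.5 = 1.086.

(a) f₀ = 4804 Hz  (b) Q = 1.086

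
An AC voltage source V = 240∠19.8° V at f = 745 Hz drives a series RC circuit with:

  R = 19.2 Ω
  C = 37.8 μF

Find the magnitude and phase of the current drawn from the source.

Step 1 — Angular frequency: ω = 2π·f = 2π·745 = 4681 rad/s.
Step 2 — Component impedances:
  R: Z = R = 19.2 Ω
  C: Z = 1/(jωC) = -j/(ω·C) = 0 - j5.652 Ω
Step 3 — Series combination: Z_total = R + C = 19.2 - j5.652 Ω = 20.01∠-16.4° Ω.
Step 4 — Source phasor: V = 240∠19.8° V = 225.8 + j81.3 V.
Step 5 — Ohm's law: I = V / Z_total = (225.8 + j81.3) / (19.2 - j5.652) = 9.676 + j7.082 A.
Step 6 — Convert to polar: |I| = 11.99 A, ∠I = 36.2°.

I = 11.99∠36.2° A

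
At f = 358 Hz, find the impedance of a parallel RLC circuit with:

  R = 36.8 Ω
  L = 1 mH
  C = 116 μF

Step 1 — Angular frequency: ω = 2π·f = 2π·358 = 2249 rad/s.
Step 2 — Component impedances:
  R: Z = R = 36.8 Ω
  L: Z = jωL = j·2249·0.001 = 0 + j2.249 Ω
  C: Z = 1/(jωC) = -j/(ω·C) = 0 - j3.832 Ω
Step 3 — Parallel combination: 1/Z_total = 1/R + 1/L + 1/C; Z_total = 0.7885 + j5.329 Ω = 5.387∠81.6° Ω.

Z = 0.7885 + j5.329 Ω = 5.387∠81.6° Ω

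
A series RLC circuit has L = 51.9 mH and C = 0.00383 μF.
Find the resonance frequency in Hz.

Step 1 — Resonance condition Im(Z)=0 gives ω₀ = 1/√(LC).
Step 2 — ω₀ = 1/√(0.0519·3.83e-09) = 7.093e+04 rad/s.
Step 3 — f₀ = ω₀/(2π) = 1.129e+04 Hz.

f₀ = 1.129e+04 Hz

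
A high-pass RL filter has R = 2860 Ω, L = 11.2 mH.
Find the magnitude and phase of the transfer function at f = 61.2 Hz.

Step 1 — Angular frequency: ω = 2π·61.2 = 384.5 rad/s.
Step 2 — Transfer function: H(jω) = jωL/(R + jωL).
Step 3 — Numerator jωL = j·4.307; denominator R + jωL = 2860 + j4.307.
Step 4 — H = 2.268e-06 + j0.001506.
Step 5 — Magnitude: |H| = 0.001506 (-56.4 dB); phase: φ = 89.9°.

|H| = 0.001506 (-56.4 dB), φ = 89.9°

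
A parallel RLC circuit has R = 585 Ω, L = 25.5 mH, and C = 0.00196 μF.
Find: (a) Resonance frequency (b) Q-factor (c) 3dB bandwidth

Step 1 — Resonance: ω₀ = 1/√(LC) = 1/√(0.0255·1.96e-09) = 1.414e+05 rad/s.
Step 2 — f₀ = ω₀/(2π) = 2.251e+04 Hz.
Step 3 — Parallel Q: Q = R/(ω₀L) = 585/(1.414e+05·0.0255) = 0.1622.
Step 4 — Bandwidth: Δω = ω₀/Q = 8.721e+05 rad/s; BW = Δω/(2π) = 1.388e+05 Hz.

(a) f₀ = 2.251e+04 Hz  (b) Q = 0.1622  (c) BW = 1.388e+05 Hz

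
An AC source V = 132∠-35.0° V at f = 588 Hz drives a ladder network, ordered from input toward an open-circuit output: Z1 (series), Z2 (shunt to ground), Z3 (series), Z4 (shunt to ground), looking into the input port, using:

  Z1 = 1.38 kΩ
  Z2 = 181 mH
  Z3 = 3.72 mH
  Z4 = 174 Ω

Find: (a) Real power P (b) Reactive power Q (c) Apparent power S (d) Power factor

Step 1 — Angular frequency: ω = 2π·f = 2π·588 = 3695 rad/s.
Step 2 — Component impedances:
  Z1: Z = R = 1380 Ω
  Z2: Z = jωL = j·3695·0.181 = 0 + j668.7 Ω
  Z3: Z = jωL = j·3695·0.00372 = 0 + j13.74 Ω
  Z4: Z = R = 174 Ω
Step 3 — Ladder network (open output): work backward from the far end, alternating series and parallel combinations. Z_in = 1537 + j53.46 Ω = 1538∠2.0° Ω.
Step 4 — Source phasor: V = 132∠-35.0° V = 108.1 - j75.71 V.
Step 5 — Current: I = V / Z = 0.06856 - j0.05165 A = 0.08584∠-37.0° A.
Step 6 — Complex power: S = V·I* = 11.32 + j0.3939 VA.
Step 7 — Real power: P = Re(S) = 11.32 W.
Step 8 — Reactive power: Q = Im(S) = 0.3939 VAR.
Step 9 — Apparent power: |S| = 11.33 VA.
Step 10 — Power factor: PF = P/|S| = 0.9994 (lagging).

(a) P = 11.32 W  (b) Q = 0.3939 VAR  (c) S = 11.33 VA  (d) PF = 0.9994 (lagging)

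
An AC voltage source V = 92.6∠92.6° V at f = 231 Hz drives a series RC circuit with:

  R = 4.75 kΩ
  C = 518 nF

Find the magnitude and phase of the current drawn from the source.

Step 1 — Angular frequency: ω = 2π·f = 2π·231 = 1451 rad/s.
Step 2 — Component impedances:
  R: Z = R = 4750 Ω
  C: Z = 1/(jωC) = -j/(ω·C) = 0 - j1330 Ω
Step 3 — Series combination: Z_total = R + C = 4750 - j1330 Ω = 4933∠-15.6° Ω.
Step 4 — Source phasor: V = 92.6∠92.6° V = -4.201 + j92.5 V.
Step 5 — Ohm's law: I = V / Z_total = (-4.201 + j92.5) / (4750 - j1330) = -0.005877 + j0.01783 A.
Step 6 — Convert to polar: |I| = 0.01877 A, ∠I = 108.2°.

I = 0.01877∠108.2° A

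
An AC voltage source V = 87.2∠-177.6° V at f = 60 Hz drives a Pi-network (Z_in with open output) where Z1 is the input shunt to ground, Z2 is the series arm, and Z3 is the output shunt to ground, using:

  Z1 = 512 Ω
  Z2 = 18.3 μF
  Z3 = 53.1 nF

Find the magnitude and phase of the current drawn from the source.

Step 1 — Angular frequency: ω = 2π·f = 2π·60 = 377 rad/s.
Step 2 — Component impedances:
  Z1: Z = R = 512 Ω
  Z2: Z = 1/(jωC) = -j/(ω·C) = 0 - j144.9 Ω
  Z3: Z = 1/(jωC) = -j/(ω·C) = 0 - j4.995e+04 Ω
Step 3 — With open output, the series arm Z2 and the output shunt Z3 appear in series to ground: Z2 + Z3 = 0 - j5.01e+04 Ω.
Step 4 — Parallel with input shunt Z1: Z_in = Z1 || (Z2 + Z3) = 511.9 - j5.232 Ω = 512∠-0.6° Ω.
Step 5 — Source phasor: V = 87.2∠-177.6° V = -87.12 - j3.652 V.
Step 6 — Ohm's law: I = V / Z_total = (-87.12 - j3.652) / (511.9 - j5.232) = -0.1701 - j0.008871 A.
Step 7 — Convert to polar: |I| = 0.1703 A, ∠I = -177.0°.

I = 0.1703∠-177.0° A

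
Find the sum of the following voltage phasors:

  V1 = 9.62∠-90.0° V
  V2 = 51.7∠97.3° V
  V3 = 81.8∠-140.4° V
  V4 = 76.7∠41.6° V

Step 1 — Convert each phasor to rectangular form:
  V1 = 9.62·(cos(-90.0°) + j·sin(-90.0°)) = 0 - j9.62 V
  V2 = 51.7·(cos(97.3°) + j·sin(97.3°)) = -6.569 + j51.28 V
  V3 = 81.8·(cos(-140.4°) + j·sin(-140.4°)) = -63.03 - j52.14 V
  V4 = 76.7·(cos(41.6°) + j·sin(41.6°)) = 57.36 + j50.92 V
Step 2 — Sum components: V_total = -12.24 + j40.44 V.
Step 3 — Convert to polar: |V_total| = 42.25 V, ∠V_total = 106.8°.

V_total = 42.25∠106.8° V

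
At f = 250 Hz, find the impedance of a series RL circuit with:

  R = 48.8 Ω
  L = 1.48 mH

Step 1 — Angular frequency: ω = 2π·f = 2π·250 = 1571 rad/s.
Step 2 — Component impedances:
  R: Z = R = 48.8 Ω
  L: Z = jωL = j·1571·0.00148 = 0 + j2.325 Ω
Step 3 — Series combination: Z_total = R + L = 48.8 + j2.325 Ω = 48.86∠2.7° Ω.

Z = 48.8 + j2.325 Ω = 48.86∠2.7° Ω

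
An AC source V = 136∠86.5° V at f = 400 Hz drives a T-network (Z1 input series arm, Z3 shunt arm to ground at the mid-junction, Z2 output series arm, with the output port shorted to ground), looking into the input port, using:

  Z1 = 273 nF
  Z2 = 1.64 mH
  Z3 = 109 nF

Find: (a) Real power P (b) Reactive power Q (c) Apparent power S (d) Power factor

Step 1 — Angular frequency: ω = 2π·f = 2π·400 = 2513 rad/s.
Step 2 — Component impedances:
  Z1: Z = 1/(jωC) = -j/(ω·C) = 0 - j1457 Ω
  Z2: Z = jωL = j·2513·0.00164 = 0 + j4.122 Ω
  Z3: Z = 1/(jωC) = -j/(ω·C) = 0 - j3650 Ω
Step 3 — With the output port shorted to ground, the output series arm Z2 runs from the junction to ground; the shunt arm Z3 also runs from the junction to ground. They appear in parallel: Z3 || Z2 = 0 + j4.126 Ω.
Step 4 — Series with input arm Z1: Z_in = Z1 + (Z3 || Z2) = 0 - j1453 Ω = 1453∠-90.0° Ω.
Step 5 — Source phasor: V = 136∠86.5° V = 8.303 + j135.7 V.
Step 6 — Current: I = V / Z = -0.0934 + j0.005713 A = 0.09358∠176.5° A.
Step 7 — Complex power: S = V·I* = 0 - j12.73 VA.
Step 8 — Real power: P = Re(S) = 0 W.
Step 9 — Reactive power: Q = Im(S) = -12.73 VAR.
Step 10 — Apparent power: |S| = 12.73 VA.
Step 11 — Power factor: PF = P/|S| = 0 (leading).

(a) P = 0 W  (b) Q = -12.73 VAR  (c) S = 12.73 VA  (d) PF = 0 (leading)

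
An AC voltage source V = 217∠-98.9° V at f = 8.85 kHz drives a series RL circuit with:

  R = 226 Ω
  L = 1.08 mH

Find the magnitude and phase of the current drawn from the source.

Step 1 — Angular frequency: ω = 2π·f = 2π·8850 = 5.561e+04 rad/s.
Step 2 — Component impedances:
  R: Z = R = 226 Ω
  L: Z = jωL = j·5.561e+04·0.00108 = 0 + j60.05 Ω
Step 3 — Series combination: Z_total = R + L = 226 + j60.05 Ω = 233.8∠14.9° Ω.
Step 4 — Source phasor: V = 217∠-98.9° V = -33.57 - j214.4 V.
Step 5 — Ohm's law: I = V / Z_total = (-33.57 - j214.4) / (226 + j60.05) = -0.3742 - j0.8492 A.
Step 6 — Convert to polar: |I| = 0.928 A, ∠I = -113.8°.

I = 0.928∠-113.8° A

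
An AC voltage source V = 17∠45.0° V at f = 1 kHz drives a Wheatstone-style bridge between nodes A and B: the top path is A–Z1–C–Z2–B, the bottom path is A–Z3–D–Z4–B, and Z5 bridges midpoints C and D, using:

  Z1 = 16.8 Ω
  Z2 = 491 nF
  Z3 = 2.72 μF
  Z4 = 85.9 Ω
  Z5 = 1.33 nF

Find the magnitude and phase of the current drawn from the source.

Step 1 — Angular frequency: ω = 2π·f = 2π·1000 = 6283 rad/s.
Step 2 — Component impedances:
  Z1: Z = R = 16.8 Ω
  Z2: Z = 1/(jωC) = -j/(ω·C) = 0 - j324.1 Ω
  Z3: Z = 1/(jωC) = -j/(ω·C) = 0 - j58.51 Ω
  Z4: Z = R = 85.9 Ω
  Z5: Z = 1/(jωC) = -j/(ω·C) = 0 - j1.197e+05 Ω
Step 3 — Bridge requires nodal analysis (the Z5 bridge couples midpoints C and D, so the two paths cannot be reduced to a simple series/parallel combination). Setting node B to ground and injecting 1 A at node A, the 3-node admittance system at A, C, D solves to V_A = Z_AB = 58.82 - j61.56 Ω = 85.14∠-46.3° Ω.
Step 4 — Source phasor: V = 17∠45.0° V = 12.02 + j12.02 V.
Step 5 — Ohm's law: I = V / Z_total = (12.02 + j12.02) / (58.82 - j61.56) = -0.004543 + j0.1996 A.
Step 6 — Convert to polar: |I| = 0.1997 A, ∠I = 91.3°.

I = 0.1997∠91.3° A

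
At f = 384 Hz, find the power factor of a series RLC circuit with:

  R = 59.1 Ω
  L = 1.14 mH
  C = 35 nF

Step 1 — Angular frequency: ω = 2π·f = 2π·384 = 2413 rad/s.
Step 2 — Component impedances:
  R: Z = R = 59.1 Ω
  L: Z = jωL = j·2413·0.00114 = 0 + j2.751 Ω
  C: Z = 1/(jωC) = -j/(ω·C) = 0 - j1.184e+04 Ω
Step 3 — Series combination: Z_total = R + L + C = 59.1 - j1.184e+04 Ω = 1.184e+04∠-89.7° Ω.
Step 4 — Power factor: PF = cos(φ) = Re(Z)/|Z| = 59.1/1.184e+04 = 0.004992.
Step 5 — Type: Im(Z) = -1.184e+04 ⇒ leading (phase φ = -89.7°).

PF = 0.004992 (leading, φ = -89.7°)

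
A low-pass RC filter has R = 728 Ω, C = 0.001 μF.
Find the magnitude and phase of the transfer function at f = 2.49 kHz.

Step 1 — Angular frequency: ω = 2π·2490 = 1.565e+04 rad/s.
Step 2 — Transfer function: H(jω) = 1/(1 + jωRC).
Step 3 — Denominator: 1 + jωRC = 1 + j·1.565e+04·728·1e-09 = 1 + j0.01139.
Step 4 — H = 0.9999 - j0.01139.
Step 5 — Magnitude: |H| = 0.9999 (-0.0 dB); phase: φ = -0.7°.

|H| = 0.9999 (-0.0 dB), φ = -0.7°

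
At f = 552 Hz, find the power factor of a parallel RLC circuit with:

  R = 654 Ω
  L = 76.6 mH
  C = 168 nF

Step 1 — Angular frequency: ω = 2π·f = 2π·552 = 3468 rad/s.
Step 2 — Component impedances:
  R: Z = R = 654 Ω
  L: Z = jωL = j·3468·0.0766 = 0 + j265.7 Ω
  C: Z = 1/(jωC) = -j/(ω·C) = 0 - j1716 Ω
Step 3 — Parallel combination: 1/Z_total = 1/R + 1/L + 1/C; Z_total = 122.7 + j255.3 Ω = 283.3∠64.3° Ω.
Step 4 — Power factor: PF = cos(φ) = Re(Z)/|Z| = 122.73/283.31 = 0.4332.
Step 5 — Type: Im(Z) = 255.3 ⇒ lagging (phase φ = 64.3°).

PF = 0.4332 (lagging, φ = 64.3°)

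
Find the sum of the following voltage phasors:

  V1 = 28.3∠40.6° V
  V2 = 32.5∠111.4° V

Step 1 — Convert each phasor to rectangular form:
  V1 = 28.3·(cos(40.6°) + j·sin(40.6°)) = 21.49 + j18.42 V
  V2 = 32.5·(cos(111.4°) + j·sin(111.4°)) = -11.86 + j30.26 V
Step 2 — Sum components: V_total = 9.629 + j48.68 V.
Step 3 — Convert to polar: |V_total| = 49.62 V, ∠V_total = 78.8°.

V_total = 49.62∠78.8° V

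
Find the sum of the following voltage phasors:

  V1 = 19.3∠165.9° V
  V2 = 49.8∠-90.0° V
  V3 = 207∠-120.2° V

Step 1 — Convert each phasor to rectangular form:
  V1 = 19.3·(cos(165.9°) + j·sin(165.9°)) = -18.72 + j4.702 V
  V2 = 49.8·(cos(-90.0°) + j·sin(-90.0°)) = 0 - j49.8 V
  V3 = 207·(cos(-120.2°) + j·sin(-120.2°)) = -104.1 - j178.9 V
Step 2 — Sum components: V_total = -122.8 - j224 V.
Step 3 — Convert to polar: |V_total| = 255.5 V, ∠V_total = -118.7°.

V_total = 255.5∠-118.7° V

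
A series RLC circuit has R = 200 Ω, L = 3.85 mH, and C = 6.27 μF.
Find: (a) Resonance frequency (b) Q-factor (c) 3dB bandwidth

Step 1 — Resonance condition Im(Z)=0 gives ω₀ = 1/√(LC).
Step 2 — ω₀ = 1/√(0.00385·6.27e-06) = 6436 rad/s.
Step 3 — f₀ = ω₀/(2π) = 1024 Hz.
Step 4 — Series Q: Q = ω₀L/R = 6436·0.00385/200 = 0.1239.
Step 5 — 3dB bandwidth: Δω = ω₀/Q = 5.195e+04 rad/s; BW = Δω/(2π) = 8268 Hz.

(a) f₀ = 1024 Hz  (b) Q = 0.1239  (c) BW = 8268 Hz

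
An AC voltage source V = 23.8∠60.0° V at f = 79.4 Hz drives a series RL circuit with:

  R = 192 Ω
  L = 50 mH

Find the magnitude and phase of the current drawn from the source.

Step 1 — Angular frequency: ω = 2π·f = 2π·79.4 = 498.9 rad/s.
Step 2 — Component impedances:
  R: Z = R = 192 Ω
  L: Z = jωL = j·498.9·0.05 = 0 + j24.94 Ω
Step 3 — Series combination: Z_total = R + L = 192 + j24.94 Ω = 193.6∠7.4° Ω.
Step 4 — Source phasor: V = 23.8∠60.0° V = 11.9 + j20.61 V.
Step 5 — Ohm's law: I = V / Z_total = (11.9 + j20.61) / (192 + j24.94) = 0.07467 + j0.09765 A.
Step 6 — Convert to polar: |I| = 0.1229 A, ∠I = 52.6°.

I = 0.1229∠52.6° A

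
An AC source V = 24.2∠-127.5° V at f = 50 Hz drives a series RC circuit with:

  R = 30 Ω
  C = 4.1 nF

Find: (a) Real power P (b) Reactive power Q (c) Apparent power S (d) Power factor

Step 1 — Angular frequency: ω = 2π·f = 2π·50 = 314.2 rad/s.
Step 2 — Component impedances:
  R: Z = R = 30 Ω
  C: Z = 1/(jωC) = -j/(ω·C) = 0 - j7.764e+05 Ω
Step 3 — Series combination: Z_total = R + C = 30 - j7.764e+05 Ω = 7.764e+05∠-90.0° Ω.
Step 4 — Source phasor: V = 24.2∠-127.5° V = -14.73 - j19.2 V.
Step 5 — Current: I = V / Z = 2.473e-05 - j1.898e-05 A = 3.117e-05∠-37.5° A.
Step 6 — Complex power: S = V·I* = 2.915e-08 - j0.0007543 VA.
Step 7 — Real power: P = Re(S) = 2.915e-08 W.
Step 8 — Reactive power: Q = Im(S) = -0.0007543 VAR.
Step 9 — Apparent power: |S| = 0.0007543 VA.
Step 10 — Power factor: PF = P/|S| = 3.864e-05 (leading).

(a) P = 2.915e-08 W  (b) Q = -0.0007543 VAR  (c) S = 0.0007543 VA  (d) PF = 3.864e-05 (leading)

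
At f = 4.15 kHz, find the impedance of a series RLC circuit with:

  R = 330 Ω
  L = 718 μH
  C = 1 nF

Step 1 — Angular frequency: ω = 2π·f = 2π·4150 = 2.608e+04 rad/s.
Step 2 — Component impedances:
  R: Z = R = 330 Ω
  L: Z = jωL = j·2.608e+04·0.000718 = 0 + j18.72 Ω
  C: Z = 1/(jωC) = -j/(ω·C) = 0 - j3.835e+04 Ω
Step 3 — Series combination: Z_total = R + L + C = 330 - j3.833e+04 Ω = 3.833e+04∠-89.5° Ω.

Z = 330 - j3.833e+04 Ω = 3.833e+04∠-89.5° Ω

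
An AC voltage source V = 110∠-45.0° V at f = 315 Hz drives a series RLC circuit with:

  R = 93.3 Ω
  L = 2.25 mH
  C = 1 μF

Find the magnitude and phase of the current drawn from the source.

Step 1 — Angular frequency: ω = 2π·f = 2π·315 = 1979 rad/s.
Step 2 — Component impedances:
  R: Z = R = 93.3 Ω
  L: Z = jωL = j·1979·0.00225 = 0 + j4.453 Ω
  C: Z = 1/(jωC) = -j/(ω·C) = 0 - j505.3 Ω
Step 3 — Series combination: Z_total = R + L + C = 93.3 - j500.8 Ω = 509.4∠-79.4° Ω.
Step 4 — Source phasor: V = 110∠-45.0° V = 77.78 - j77.78 V.
Step 5 — Ohm's law: I = V / Z_total = (77.78 - j77.78) / (93.3 - j500.8) = 0.1781 + j0.1221 A.
Step 6 — Convert to polar: |I| = 0.2159 A, ∠I = 34.4°.

I = 0.2159∠34.4° A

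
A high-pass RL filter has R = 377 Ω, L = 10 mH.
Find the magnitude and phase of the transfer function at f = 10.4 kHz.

Step 1 — Angular frequency: ω = 2π·1.04e+04 = 6.535e+04 rad/s.
Step 2 — Transfer function: H(jω) = jωL/(R + jωL).
Step 3 — Numerator jωL = j·653.5; denominator R + jωL = 377 + j653.5.
Step 4 — H = 0.7503 + j0.4329.
Step 5 — Magnitude: |H| = 0.8662 (-1.2 dB); phase: φ = 30.0°.

|H| = 0.8662 (-1.2 dB), φ = 30.0°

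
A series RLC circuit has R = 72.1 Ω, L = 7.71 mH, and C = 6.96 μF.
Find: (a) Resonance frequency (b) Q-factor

Step 1 — Resonance condition Im(Z)=0 gives ω₀ = 1/√(LC).
Step 2 — ω₀ = 1/√(0.00771·6.96e-06) = 4317 rad/s.
Step 3 — f₀ = ω₀/(2π) = 687 Hz.
Step 4 — Series Q: Q = ω₀L/R = 4317·0.00771/72.1 = 0.4616.

(a) f₀ = 687 Hz  (b) Q = 0.4616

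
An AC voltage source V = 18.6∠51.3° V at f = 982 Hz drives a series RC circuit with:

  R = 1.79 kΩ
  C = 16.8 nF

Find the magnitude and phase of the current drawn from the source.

Step 1 — Angular frequency: ω = 2π·f = 2π·982 = 6170 rad/s.
Step 2 — Component impedances:
  R: Z = R = 1790 Ω
  C: Z = 1/(jωC) = -j/(ω·C) = 0 - j9647 Ω
Step 3 — Series combination: Z_total = R + C = 1790 - j9647 Ω = 9812∠-79.5° Ω.
Step 4 — Source phasor: V = 18.6∠51.3° V = 11.63 + j14.52 V.
Step 5 — Ohm's law: I = V / Z_total = (11.63 + j14.52) / (1790 - j9647) = -0.001238 + j0.001435 A.
Step 6 — Convert to polar: |I| = 0.001896 A, ∠I = 130.8°.

I = 0.001896∠130.8° A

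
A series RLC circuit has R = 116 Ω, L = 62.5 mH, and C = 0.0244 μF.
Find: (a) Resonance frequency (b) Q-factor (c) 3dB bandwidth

Step 1 — Resonance: ω₀ = 1/√(LC) = 1/√(0.0625·2.44e-08) = 2.561e+04 rad/s.
Step 2 — f₀ = ω₀/(2π) = 4076 Hz.
Step 3 — Series Q: Q = ω₀L/R = 2.561e+04·0.0625/116 = 13.8.
Step 4 — Bandwidth: Δω = ω₀/Q = 1856 rad/s; BW = Δω/(2π) = 295.4 Hz.

(a) f₀ = 4076 Hz  (b) Q = 13.8  (c) BW = 295.4 Hz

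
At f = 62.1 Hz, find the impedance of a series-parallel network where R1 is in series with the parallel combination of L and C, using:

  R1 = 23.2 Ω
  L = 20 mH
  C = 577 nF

Step 1 — Angular frequency: ω = 2π·f = 2π·62.1 = 390.2 rad/s.
Step 2 — Component impedances:
  R1: Z = R = 23.2 Ω
  L: Z = jωL = j·390.2·0.02 = 0 + j7.804 Ω
  C: Z = 1/(jωC) = -j/(ω·C) = 0 - j4442 Ω
Step 3 — Parallel branch: L || C = 1/(1/L + 1/C) = 0 + j7.817 Ω.
Step 4 — Series with R1: Z_total = R1 + (L || C) = 23.2 + j7.817 Ω = 24.48∠18.6° Ω.

Z = 23.2 + j7.817 Ω = 24.48∠18.6° Ω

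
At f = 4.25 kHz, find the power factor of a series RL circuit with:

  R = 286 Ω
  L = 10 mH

Step 1 — Angular frequency: ω = 2π·f = 2π·4250 = 2.67e+04 rad/s.
Step 2 — Component impedances:
  R: Z = R = 286 Ω
  L: Z = jωL = j·2.67e+04·0.01 = 0 + j267 Ω
Step 3 — Series combination: Z_total = R + L = 286 + j267 Ω = 391.3∠43.0° Ω.
Step 4 — Power factor: PF = cos(φ) = Re(Z)/|Z| = 286/391.3 = 0.7309.
Step 5 — Type: Im(Z) = 267 ⇒ lagging (phase φ = 43.0°).

PF = 0.7309 (lagging, φ = 43.0°)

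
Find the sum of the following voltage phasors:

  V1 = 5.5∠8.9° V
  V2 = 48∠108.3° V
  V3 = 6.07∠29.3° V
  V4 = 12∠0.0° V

Step 1 — Convert each phasor to rectangular form:
  V1 = 5.5·(cos(8.9°) + j·sin(8.9°)) = 5.434 + j0.8509 V
  V2 = 48·(cos(108.3°) + j·sin(108.3°)) = -15.07 + j45.57 V
  V3 = 6.07·(cos(29.3°) + j·sin(29.3°)) = 5.293 + j2.971 V
  V4 = 12·(cos(0.0°) + j·sin(0.0°)) = 12 V
Step 2 — Sum components: V_total = 7.656 + j49.39 V.
Step 3 — Convert to polar: |V_total| = 49.98 V, ∠V_total = 81.2°.

V_total = 49.98∠81.2° V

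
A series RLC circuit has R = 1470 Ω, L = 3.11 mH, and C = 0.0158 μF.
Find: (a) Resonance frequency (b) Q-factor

Step 1 — Resonance condition Im(Z)=0 gives ω₀ = 1/√(LC).
Step 2 — ω₀ = 1/√(0.00311·1.58e-08) = 1.427e+05 rad/s.
Step 3 — f₀ = ω₀/(2π) = 2.27e+04 Hz.
Step 4 — Series Q: Q = ω₀L/R = 1.427e+05·0.00311/1470 = 0.3018.

(a) f₀ = 2.27e+04 Hz  (b) Q = 0.3018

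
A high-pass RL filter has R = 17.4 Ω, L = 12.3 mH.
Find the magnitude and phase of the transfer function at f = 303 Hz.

Step 1 — Angular frequency: ω = 2π·303 = 1904 rad/s.
Step 2 — Transfer function: H(jω) = jωL/(R + jωL).
Step 3 — Numerator jωL = j·23.42; denominator R + jωL = 17.4 + j23.42.
Step 4 — H = 0.6443 + j0.4787.
Step 5 — Magnitude: |H| = 0.8027 (-1.9 dB); phase: φ = 36.6°.

|H| = 0.8027 (-1.9 dB), φ = 36.6°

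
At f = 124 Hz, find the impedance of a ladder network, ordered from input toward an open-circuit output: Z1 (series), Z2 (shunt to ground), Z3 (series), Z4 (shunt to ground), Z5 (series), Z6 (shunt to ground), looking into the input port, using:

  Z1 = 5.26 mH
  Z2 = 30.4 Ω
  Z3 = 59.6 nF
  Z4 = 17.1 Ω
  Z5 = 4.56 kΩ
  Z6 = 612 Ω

Step 1 — Angular frequency: ω = 2π·f = 2π·124 = 779.1 rad/s.
Step 2 — Component impedances:
  Z1: Z = jωL = j·779.1·0.00526 = 0 + j4.098 Ω
  Z2: Z = R = 30.4 Ω
  Z3: Z = 1/(jωC) = -j/(ω·C) = 0 - j2.154e+04 Ω
  Z4: Z = R = 17.1 Ω
  Z5: Z = R = 4560 Ω
  Z6: Z = R = 612 Ω
Step 3 — Ladder network (open output): work backward from the far end, alternating series and parallel combinations. Z_in = 30.4 + j4.055 Ω = 30.67∠7.6° Ω.

Z = 30.4 + j4.055 Ω = 30.67∠7.6° Ω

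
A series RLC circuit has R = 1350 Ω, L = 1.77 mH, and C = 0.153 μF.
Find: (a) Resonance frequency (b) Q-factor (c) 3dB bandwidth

Step 1 — Resonance: ω₀ = 1/√(LC) = 1/√(0.00177·1.53e-07) = 6.077e+04 rad/s.
Step 2 — f₀ = ω₀/(2π) = 9671 Hz.
Step 3 — Series Q: Q = ω₀L/R = 6.077e+04·0.00177/1350 = 0.07967.
Step 4 — Bandwidth: Δω = ω₀/Q = 7.627e+05 rad/s; BW = Δω/(2π) = 1.214e+05 Hz.

(a) f₀ = 9671 Hz  (b) Q = 0.07967  (c) BW = 1.214e+05 Hz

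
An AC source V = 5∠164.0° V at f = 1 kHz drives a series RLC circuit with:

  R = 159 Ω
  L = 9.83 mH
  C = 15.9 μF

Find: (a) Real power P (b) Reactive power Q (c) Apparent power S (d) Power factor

Step 1 — Angular frequency: ω = 2π·f = 2π·1000 = 6283 rad/s.
Step 2 — Component impedances:
  R: Z = R = 159 Ω
  L: Z = jωL = j·6283·0.00983 = 0 + j61.76 Ω
  C: Z = 1/(jωC) = -j/(ω·C) = 0 - j10.01 Ω
Step 3 — Series combination: Z_total = R + L + C = 159 + j51.75 Ω = 167.2∠18.0° Ω.
Step 4 — Source phasor: V = 5∠164.0° V = -4.806 + j1.378 V.
Step 5 — Current: I = V / Z = -0.02478 + j0.01673 A = 0.0299∠146.0° A.
Step 6 — Complex power: S = V·I* = 0.1422 + j0.04628 VA.
Step 7 — Real power: P = Re(S) = 0.1422 W.
Step 8 — Reactive power: Q = Im(S) = 0.04628 VAR.
Step 9 — Apparent power: |S| = 0.1495 VA.
Step 10 — Power factor: PF = P/|S| = 0.9509 (lagging).

(a) P = 0.1422 W  (b) Q = 0.04628 VAR  (c) S = 0.1495 VA  (d) PF = 0.9509 (lagging)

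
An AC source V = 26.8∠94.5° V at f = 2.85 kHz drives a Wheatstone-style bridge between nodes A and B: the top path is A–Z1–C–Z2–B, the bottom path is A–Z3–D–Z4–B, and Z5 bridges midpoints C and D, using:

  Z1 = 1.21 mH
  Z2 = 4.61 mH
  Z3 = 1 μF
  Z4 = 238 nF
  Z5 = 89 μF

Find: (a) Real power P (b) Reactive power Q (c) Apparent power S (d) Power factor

Step 1 — Angular frequency: ω = 2π·f = 2π·2850 = 1.791e+04 rad/s.
Step 2 — Component impedances:
  Z1: Z = jωL = j·1.791e+04·0.00121 = 0 + j21.67 Ω
  Z2: Z = jωL = j·1.791e+04·0.00461 = 0 + j82.55 Ω
  Z3: Z = 1/(jωC) = -j/(ω·C) = 0 - j55.84 Ω
  Z4: Z = 1/(jωC) = -j/(ω·C) = 0 - j234.6 Ω
  Z5: Z = 1/(jωC) = -j/(ω·C) = 0 - j0.6275 Ω
Step 3 — Bridge requires nodal analysis (the Z5 bridge couples midpoints C and D, so the two paths cannot be reduced to a simple series/parallel combination). Setting node B to ground and injecting 1 A at node A, the 3-node admittance system at A, C, D solves to V_A = Z_AB = 0 + j162.8 Ω = 162.8∠90.0° Ω.
Step 4 — Source phasor: V = 26.8∠94.5° V = -2.103 + j26.72 V.
Step 5 — Current: I = V / Z = 0.1642 + j0.01292 A = 0.1647∠4.5° A.
Step 6 — Complex power: S = V·I* = 0 + j4.413 VA.
Step 7 — Real power: P = Re(S) = 0 W.
Step 8 — Reactive power: Q = Im(S) = 4.413 VAR.
Step 9 — Apparent power: |S| = 4.413 VA.
Step 10 — Power factor: PF = P/|S| = 0 (lagging).

(a) P = 0 W  (b) Q = 4.413 VAR  (c) S = 4.413 VA  (d) PF = 0 (lagging)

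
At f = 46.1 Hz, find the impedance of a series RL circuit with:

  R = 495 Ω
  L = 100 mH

Step 1 — Angular frequency: ω = 2π·f = 2π·46.1 = 289.7 rad/s.
Step 2 — Component impedances:
  R: Z = R = 495 Ω
  L: Z = jωL = j·289.7·0.1 = 0 + j28.97 Ω
Step 3 — Series combination: Z_total = R + L = 495 + j28.97 Ω = 495.8∠3.3° Ω.

Z = 495 + j28.97 Ω = 495.8∠3.3° Ω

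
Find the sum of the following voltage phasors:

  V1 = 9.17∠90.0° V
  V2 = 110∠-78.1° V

Step 1 — Convert each phasor to rectangular form:
  V1 = 9.17·(cos(90.0°) + j·sin(90.0°)) = 0 + j9.17 V
  V2 = 110·(cos(-78.1°) + j·sin(-78.1°)) = 22.68 - j107.6 V
Step 2 — Sum components: V_total = 22.68 - j98.47 V.
Step 3 — Convert to polar: |V_total| = 101 V, ∠V_total = -77.0°.

V_total = 101∠-77.0° V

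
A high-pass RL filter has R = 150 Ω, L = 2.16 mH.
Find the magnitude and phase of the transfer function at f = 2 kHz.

Step 1 — Angular frequency: ω = 2π·2000 = 1.257e+04 rad/s.
Step 2 — Transfer function: H(jω) = jωL/(R + jωL).
Step 3 — Numerator jωL = j·27.14; denominator R + jωL = 150 + j27.14.
Step 4 — H = 0.03171 + j0.1752.
Step 5 — Magnitude: |H| = 0.1781 (-15.0 dB); phase: φ = 79.7°.

|H| = 0.1781 (-15.0 dB), φ = 79.7°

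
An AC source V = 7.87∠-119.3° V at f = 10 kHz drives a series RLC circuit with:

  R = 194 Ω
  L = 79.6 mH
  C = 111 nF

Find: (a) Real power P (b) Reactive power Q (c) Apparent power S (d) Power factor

Step 1 — Angular frequency: ω = 2π·f = 2π·1e+04 = 6.283e+04 rad/s.
Step 2 — Component impedances:
  R: Z = R = 194 Ω
  L: Z = jωL = j·6.283e+04·0.0796 = 0 + j5001 Ω
  C: Z = 1/(jωC) = -j/(ω·C) = 0 - j143.4 Ω
Step 3 — Series combination: Z_total = R + L + C = 194 + j4858 Ω = 4862∠87.7° Ω.
Step 4 — Source phasor: V = 7.87∠-119.3° V = -3.851 - j6.863 V.
Step 5 — Current: I = V / Z = -0.001442 + j0.0007352 A = 0.001619∠153.0° A.
Step 6 — Complex power: S = V·I* = 0.0005083 + j0.01273 VA.
Step 7 — Real power: P = Re(S) = 0.0005083 W.
Step 8 — Reactive power: Q = Im(S) = 0.01273 VAR.
Step 9 — Apparent power: |S| = 0.01274 VA.
Step 10 — Power factor: PF = P/|S| = 0.0399 (lagging).

(a) P = 0.0005083 W  (b) Q = 0.01273 VAR  (c) S = 0.01274 VA  (d) PF = 0.0399 (lagging)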